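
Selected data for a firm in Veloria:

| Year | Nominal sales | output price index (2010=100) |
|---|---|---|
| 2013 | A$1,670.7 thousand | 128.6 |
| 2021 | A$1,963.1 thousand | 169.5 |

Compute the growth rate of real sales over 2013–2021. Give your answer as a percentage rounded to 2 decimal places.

-10.85%

Deflate each year: 2013 → 1670.7/1.286 = 1299.14; 2021 → 1963.1/1.695 = 1158.17.
So real sales changed by 1158.17/1299.14 − 1 = -0.1085, i.e. -10.85%.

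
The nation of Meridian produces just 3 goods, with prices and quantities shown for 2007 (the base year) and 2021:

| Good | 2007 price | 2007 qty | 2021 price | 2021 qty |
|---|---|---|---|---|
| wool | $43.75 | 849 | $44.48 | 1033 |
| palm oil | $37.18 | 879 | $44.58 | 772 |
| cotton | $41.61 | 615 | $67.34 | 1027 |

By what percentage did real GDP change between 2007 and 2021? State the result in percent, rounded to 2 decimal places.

22.23%

Real GDP 2007 = Nominal GDP 2007 = 43.75·849 + 37.18·879 + 41.61·615 = 95415.12.
Real GDP 2021 (at 2007 prices) = 43.75·1033 + 37.18·772 + 41.61·1027 = 116630.18.
Real growth = 116630.18/95415.12 − 1 = 0.2223.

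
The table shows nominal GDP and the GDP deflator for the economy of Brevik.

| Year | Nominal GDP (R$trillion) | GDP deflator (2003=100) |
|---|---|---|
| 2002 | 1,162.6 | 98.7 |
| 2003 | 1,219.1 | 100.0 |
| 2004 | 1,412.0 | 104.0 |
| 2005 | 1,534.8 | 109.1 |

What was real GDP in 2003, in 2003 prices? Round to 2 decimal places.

Real GDP 2003 = 1219.1 / 1.000 = 1219.10.

R$1,219.10 trillion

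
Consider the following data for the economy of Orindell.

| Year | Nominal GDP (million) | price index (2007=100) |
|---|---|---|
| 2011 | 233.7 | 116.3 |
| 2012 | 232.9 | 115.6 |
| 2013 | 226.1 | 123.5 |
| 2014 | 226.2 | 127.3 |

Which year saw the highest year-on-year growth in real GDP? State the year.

2012: real = 232.9/1.156 = 201.47; growth vs 2011 (200.95) = 0.26%.
2013: real = 226.1/1.235 = 183.08; growth vs 2012 (201.47) = -9.13%.
2014: real = 226.2/1.273 = 177.69; growth vs 2013 (183.08) = -2.94%.

2012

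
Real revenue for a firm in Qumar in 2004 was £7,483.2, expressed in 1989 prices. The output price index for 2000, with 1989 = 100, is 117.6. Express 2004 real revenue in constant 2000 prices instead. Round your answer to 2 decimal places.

£8,800.24

Real revenue in 2000 prices = Real revenue in 1989 prices × (P_2000/P_1989) = 7483.2 × 1.176 = 8800.24.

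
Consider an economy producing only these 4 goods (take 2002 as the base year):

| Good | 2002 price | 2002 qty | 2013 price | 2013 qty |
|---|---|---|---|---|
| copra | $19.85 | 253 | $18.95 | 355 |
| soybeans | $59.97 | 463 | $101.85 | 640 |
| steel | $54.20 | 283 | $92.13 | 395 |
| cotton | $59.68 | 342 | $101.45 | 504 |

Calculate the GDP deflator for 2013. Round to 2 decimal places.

Nominal GDP 2013 = 18.95·355 + 101.85·640 + 92.13·395 + 101.45·504 = 159433.40.
Real GDP 2013 (at 2002 prices) = 19.85·355 + 59.97·640 + 54.20·395 + 59.68·504 = 96915.27.
Deflator = Nominal/Real × 100 = 159433.40/96915.27 × 100 = 164.508.

164.51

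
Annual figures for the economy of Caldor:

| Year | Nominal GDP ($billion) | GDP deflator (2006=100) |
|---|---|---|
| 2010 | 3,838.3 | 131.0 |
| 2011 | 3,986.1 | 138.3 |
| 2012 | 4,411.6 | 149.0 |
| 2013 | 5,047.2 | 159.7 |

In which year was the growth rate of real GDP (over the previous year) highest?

2013

2011: real = 3986.1/1.383 = 2882.21; growth vs 2010 (2930.00) = -1.63%.
2012: real = 4411.6/1.490 = 2960.81; growth vs 2011 (2882.21) = 2.73%.
2013: real = 5047.2/1.597 = 3160.43; growth vs 2012 (2960.81) = 6.74%.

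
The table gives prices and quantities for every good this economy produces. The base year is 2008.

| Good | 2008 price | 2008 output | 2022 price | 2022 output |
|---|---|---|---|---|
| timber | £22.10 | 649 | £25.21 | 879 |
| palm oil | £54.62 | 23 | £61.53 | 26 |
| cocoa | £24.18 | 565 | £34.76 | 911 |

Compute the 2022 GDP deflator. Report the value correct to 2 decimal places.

Nominal GDP 2022 = 25.21·879 + 61.53·26 + 34.76·911 = 55425.73.
Real GDP 2022 (at 2008 prices) = 22.10·879 + 54.62·26 + 24.18·911 = 42874.00.
Deflator = Nominal/Real × 100 = 55425.73/42874.00 × 100 = 129.276.

129.28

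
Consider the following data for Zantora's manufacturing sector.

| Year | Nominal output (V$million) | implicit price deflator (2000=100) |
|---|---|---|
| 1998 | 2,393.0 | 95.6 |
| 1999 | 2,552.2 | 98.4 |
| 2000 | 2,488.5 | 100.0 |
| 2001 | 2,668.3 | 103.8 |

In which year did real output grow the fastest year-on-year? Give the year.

1999

1999: real = 2552.2/0.984 = 2593.70; growth vs 1998 (2503.14) = 3.62%.
2000: real = 2488.5/1.000 = 2488.50; growth vs 1999 (2593.70) = -4.06%.
2001: real = 2668.3/1.038 = 2570.62; growth vs 2000 (2488.50) = 3.30%.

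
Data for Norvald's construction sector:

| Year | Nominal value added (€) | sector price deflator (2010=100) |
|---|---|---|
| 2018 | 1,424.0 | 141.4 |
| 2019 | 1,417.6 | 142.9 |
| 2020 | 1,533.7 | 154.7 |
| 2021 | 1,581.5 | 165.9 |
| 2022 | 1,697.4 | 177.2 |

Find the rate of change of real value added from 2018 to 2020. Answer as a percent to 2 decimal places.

Real value added 2018 = 1424.0/1.414 = 1007.07.
Real value added 2020 = 1533.7/1.547 = 991.40.
Change = 991.40/1007.07 − 1 = -0.0156.

-1.56%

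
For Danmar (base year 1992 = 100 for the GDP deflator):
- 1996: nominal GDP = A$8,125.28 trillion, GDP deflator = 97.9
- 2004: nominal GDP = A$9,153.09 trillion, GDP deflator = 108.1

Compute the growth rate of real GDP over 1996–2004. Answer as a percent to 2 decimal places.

2.02%

Real GDP 1996 = 8125.28 / 0.979 = 8299.57.
Real GDP 2004 = 9153.09 / 1.081 = 8467.24.
Real growth = 8467.24 / 8299.57 − 1 = 0.0202.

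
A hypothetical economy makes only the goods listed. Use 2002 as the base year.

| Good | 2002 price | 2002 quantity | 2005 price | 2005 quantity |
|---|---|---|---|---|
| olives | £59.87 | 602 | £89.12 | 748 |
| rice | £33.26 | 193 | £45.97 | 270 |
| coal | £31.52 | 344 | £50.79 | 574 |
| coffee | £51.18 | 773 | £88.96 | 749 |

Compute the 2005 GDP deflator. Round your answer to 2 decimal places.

Nominal GDP 2005 = 89.12·748 + 45.97·270 + 50.79·574 + 88.96·749 = 174858.16.
Real GDP 2005 (at 2002 prices) = 59.87·748 + 33.26·270 + 31.52·574 + 51.18·749 = 110189.26.
Deflator = Nominal/Real × 100 = 174858.16/110189.26 × 100 = 158.689.

158.69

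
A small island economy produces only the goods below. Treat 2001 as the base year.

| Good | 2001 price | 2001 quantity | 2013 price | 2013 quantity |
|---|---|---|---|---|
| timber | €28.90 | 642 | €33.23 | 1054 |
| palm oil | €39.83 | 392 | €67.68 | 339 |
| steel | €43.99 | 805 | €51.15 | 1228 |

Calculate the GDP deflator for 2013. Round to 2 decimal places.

123.27

Nominal GDP 2013 = 33.23·1054 + 67.68·339 + 51.15·1228 = 120780.14.
Real GDP 2013 (at 2001 prices) = 28.90·1054 + 39.83·339 + 43.99·1228 = 97982.69.
Deflator = Nominal/Real × 100 = 120780.14/97982.69 × 100 = 123.267.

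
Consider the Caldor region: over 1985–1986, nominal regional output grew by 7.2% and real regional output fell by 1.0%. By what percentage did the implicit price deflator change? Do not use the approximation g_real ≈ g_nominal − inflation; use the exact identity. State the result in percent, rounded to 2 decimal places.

8.28%

(1 + g_nom) = (1 + g_real)(1 + π), so π = 1.0720 / 0.9900 − 1 = 0.08283.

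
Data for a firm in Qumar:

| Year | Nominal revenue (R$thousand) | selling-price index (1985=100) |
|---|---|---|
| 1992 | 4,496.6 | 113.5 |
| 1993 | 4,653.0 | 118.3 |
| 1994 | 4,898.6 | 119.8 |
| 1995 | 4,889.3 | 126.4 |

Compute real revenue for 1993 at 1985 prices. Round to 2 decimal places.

Real revenue 1993 = 4653.0 / 1.183 = 3933.22.

R$3,933.22 thousand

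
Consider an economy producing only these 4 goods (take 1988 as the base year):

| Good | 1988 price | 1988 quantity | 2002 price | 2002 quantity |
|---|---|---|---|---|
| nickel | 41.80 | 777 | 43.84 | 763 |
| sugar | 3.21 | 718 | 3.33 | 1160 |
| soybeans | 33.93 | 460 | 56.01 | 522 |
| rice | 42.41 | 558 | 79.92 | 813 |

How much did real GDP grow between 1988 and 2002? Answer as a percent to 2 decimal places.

Real GDP 1988 = Nominal GDP 1988 = 41.80·777 + 3.21·718 + 33.93·460 + 42.41·558 = 74055.96.
Real GDP 2002 (at 1988 prices) = 41.80·763 + 3.21·1160 + 33.93·522 + 42.41·813 = 87807.79.
Real growth = 87807.79/74055.96 − 1 = 0.1857.

18.57%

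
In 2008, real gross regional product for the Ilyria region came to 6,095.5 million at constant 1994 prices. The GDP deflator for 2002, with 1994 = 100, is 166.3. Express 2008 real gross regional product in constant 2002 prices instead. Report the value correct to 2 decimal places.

10,136.82 million

Real gross regional product in 2002 prices = Real gross regional product in 1994 prices × (P_2002/P_1994) = 6095.5 × 1.663 = 10136.82.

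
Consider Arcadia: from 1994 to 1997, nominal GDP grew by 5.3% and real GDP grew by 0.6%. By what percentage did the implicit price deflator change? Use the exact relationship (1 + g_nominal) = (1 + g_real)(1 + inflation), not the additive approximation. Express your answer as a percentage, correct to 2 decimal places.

4.67%

(1 + g_nom) = (1 + g_real)(1 + π), so π = 1.0530 / 1.0060 − 1 = 0.04672.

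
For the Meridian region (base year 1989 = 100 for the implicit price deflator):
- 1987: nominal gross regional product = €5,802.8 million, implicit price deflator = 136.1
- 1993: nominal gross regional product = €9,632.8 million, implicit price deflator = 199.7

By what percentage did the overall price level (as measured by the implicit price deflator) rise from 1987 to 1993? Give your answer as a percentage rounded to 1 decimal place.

46.7%

Price-level change = 199.7 / 136.1 − 1 = 0.4673.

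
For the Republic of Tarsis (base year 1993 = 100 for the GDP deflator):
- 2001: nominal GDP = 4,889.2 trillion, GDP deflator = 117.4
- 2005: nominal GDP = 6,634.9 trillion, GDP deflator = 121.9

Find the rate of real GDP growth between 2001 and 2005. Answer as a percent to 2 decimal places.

Real GDP 2001 = 4889.2 / 1.174 = 4164.57.
Real GDP 2005 = 6634.9 / 1.219 = 5442.90.
Real growth = 5442.90 / 4164.57 − 1 = 0.3070.

30.70%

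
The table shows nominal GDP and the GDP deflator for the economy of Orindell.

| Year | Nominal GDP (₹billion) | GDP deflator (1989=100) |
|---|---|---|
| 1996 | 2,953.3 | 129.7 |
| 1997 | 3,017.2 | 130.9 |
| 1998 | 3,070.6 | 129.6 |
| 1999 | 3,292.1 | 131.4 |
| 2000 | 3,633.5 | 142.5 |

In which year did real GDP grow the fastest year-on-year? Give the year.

1999

1997: real = 3017.2/1.309 = 2304.97; growth vs 1996 (2277.02) = 1.23%.
1998: real = 3070.6/1.296 = 2369.29; growth vs 1997 (2304.97) = 2.79%.
1999: real = 3292.1/1.314 = 2505.40; growth vs 1998 (2369.29) = 5.74%.
2000: real = 3633.5/1.425 = 2549.82; growth vs 1999 (2505.40) = 1.77%.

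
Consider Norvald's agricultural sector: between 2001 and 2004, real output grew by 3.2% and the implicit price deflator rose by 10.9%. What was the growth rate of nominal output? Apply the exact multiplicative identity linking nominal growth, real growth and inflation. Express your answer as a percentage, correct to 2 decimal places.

(1 + g_nom) = (1 + g_real)(1 + π) = 1.0320 × 1.1090 = 1.14449.

14.45%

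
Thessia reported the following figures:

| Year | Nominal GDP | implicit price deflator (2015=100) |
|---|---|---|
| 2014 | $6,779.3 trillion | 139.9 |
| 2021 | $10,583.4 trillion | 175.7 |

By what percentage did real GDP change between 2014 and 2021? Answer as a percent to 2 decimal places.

24.30%

Deflate each year: 2014 → 6779.3/1.399 = 4845.82; 2021 → 10583.4/1.757 = 6023.56.
So real GDP changed by 6023.56/4845.82 − 1 = 0.2430, i.e. 24.30%.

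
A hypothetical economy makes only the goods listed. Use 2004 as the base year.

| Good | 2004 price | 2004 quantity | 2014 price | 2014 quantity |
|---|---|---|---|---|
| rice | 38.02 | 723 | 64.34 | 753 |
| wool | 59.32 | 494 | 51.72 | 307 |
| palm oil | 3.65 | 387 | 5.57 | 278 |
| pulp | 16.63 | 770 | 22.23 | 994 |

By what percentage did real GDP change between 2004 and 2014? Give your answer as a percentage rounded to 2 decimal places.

-9.33%

Real GDP 2004 = Nominal GDP 2004 = 38.02·723 + 59.32·494 + 3.65·387 + 16.63·770 = 71010.19.
Real GDP 2014 (at 2004 prices) = 38.02·753 + 59.32·307 + 3.65·278 + 16.63·994 = 64385.22.
Real growth = 64385.22/71010.19 − 1 = -0.0933.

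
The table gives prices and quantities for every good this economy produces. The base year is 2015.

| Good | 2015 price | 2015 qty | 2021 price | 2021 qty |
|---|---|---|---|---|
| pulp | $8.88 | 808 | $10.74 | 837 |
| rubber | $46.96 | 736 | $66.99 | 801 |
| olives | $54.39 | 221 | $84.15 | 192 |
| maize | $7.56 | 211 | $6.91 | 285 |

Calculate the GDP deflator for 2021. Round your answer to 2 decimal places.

140.12

Nominal GDP 2021 = 10.74·837 + 66.99·801 + 84.15·192 + 6.91·285 = 80774.52.
Real GDP 2021 (at 2015 prices) = 8.88·837 + 46.96·801 + 54.39·192 + 7.56·285 = 57645.00.
Deflator = Nominal/Real × 100 = 80774.52/57645.00 × 100 = 140.124.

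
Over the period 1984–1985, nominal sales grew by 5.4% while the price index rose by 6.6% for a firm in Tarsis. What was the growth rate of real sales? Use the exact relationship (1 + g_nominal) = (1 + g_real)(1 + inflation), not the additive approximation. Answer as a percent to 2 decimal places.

-1.13%

(1 + g_nom) = (1 + g_real)(1 + π), so g_real = 1.0540 / 1.0660 − 1 = -0.01126.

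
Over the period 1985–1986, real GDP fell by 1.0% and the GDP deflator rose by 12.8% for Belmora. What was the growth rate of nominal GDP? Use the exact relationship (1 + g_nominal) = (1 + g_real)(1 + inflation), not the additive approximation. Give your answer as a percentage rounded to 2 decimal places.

11.67%

(1 + g_nom) = (1 + g_real)(1 + π) = 0.9900 × 1.1280 = 1.11672.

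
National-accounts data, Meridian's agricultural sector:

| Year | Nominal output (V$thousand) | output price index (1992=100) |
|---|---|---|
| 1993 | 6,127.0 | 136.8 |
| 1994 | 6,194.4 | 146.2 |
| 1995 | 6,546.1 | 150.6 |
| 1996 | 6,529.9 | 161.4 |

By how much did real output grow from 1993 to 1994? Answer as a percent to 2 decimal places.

-5.40%

Real output 1993 = 6127.0/1.368 = 4478.80.
Real output 1994 = 6194.4/1.462 = 4236.94.
Change = 4236.94/4478.80 − 1 = -0.0540.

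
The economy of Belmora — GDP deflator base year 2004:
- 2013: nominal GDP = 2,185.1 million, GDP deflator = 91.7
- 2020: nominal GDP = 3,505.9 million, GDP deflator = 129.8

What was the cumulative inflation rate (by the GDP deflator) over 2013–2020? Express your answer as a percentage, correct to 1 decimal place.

Price-level change = 129.8 / 91.7 − 1 = 0.4155.

41.5%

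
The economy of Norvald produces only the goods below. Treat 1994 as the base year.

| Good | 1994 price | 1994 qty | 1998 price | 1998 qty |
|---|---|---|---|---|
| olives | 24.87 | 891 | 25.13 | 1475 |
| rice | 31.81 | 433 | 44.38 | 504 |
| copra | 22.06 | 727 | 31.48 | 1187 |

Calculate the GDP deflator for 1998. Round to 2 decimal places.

Nominal GDP 1998 = 25.13·1475 + 44.38·504 + 31.48·1187 = 96801.03.
Real GDP 1998 (at 1994 prices) = 24.87·1475 + 31.81·504 + 22.06·1187 = 78900.71.
Deflator = Nominal/Real × 100 = 96801.03/78900.71 × 100 = 122.687.

122.69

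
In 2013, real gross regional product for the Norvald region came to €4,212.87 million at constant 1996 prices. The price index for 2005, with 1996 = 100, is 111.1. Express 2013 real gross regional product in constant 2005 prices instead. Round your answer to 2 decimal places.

€4,680.50 million

Real gross regional product in 2005 prices = Real gross regional product in 1996 prices × (P_2005/P_1996) = 4212.87 × 1.111 = 4680.50.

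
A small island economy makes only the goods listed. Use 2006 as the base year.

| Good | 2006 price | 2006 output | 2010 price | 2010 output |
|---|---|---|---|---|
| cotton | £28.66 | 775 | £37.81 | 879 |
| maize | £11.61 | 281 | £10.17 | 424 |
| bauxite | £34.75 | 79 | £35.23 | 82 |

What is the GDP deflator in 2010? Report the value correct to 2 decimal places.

Nominal GDP 2010 = 37.81·879 + 10.17·424 + 35.23·82 = 40435.93.
Real GDP 2010 (at 2006 prices) = 28.66·879 + 11.61·424 + 34.75·82 = 32964.28.
Deflator = Nominal/Real × 100 = 40435.93/32964.28 × 100 = 122.666.

122.67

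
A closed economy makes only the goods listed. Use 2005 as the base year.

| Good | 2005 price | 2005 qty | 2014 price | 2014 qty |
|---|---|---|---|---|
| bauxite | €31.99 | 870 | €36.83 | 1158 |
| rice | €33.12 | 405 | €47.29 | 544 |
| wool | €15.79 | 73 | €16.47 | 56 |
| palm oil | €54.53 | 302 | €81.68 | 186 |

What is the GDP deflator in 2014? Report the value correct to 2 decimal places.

127.84

Nominal GDP 2014 = 36.83·1158 + 47.29·544 + 16.47·56 + 81.68·186 = 84489.70.
Real GDP 2014 (at 2005 prices) = 31.99·1158 + 33.12·544 + 15.79·56 + 54.53·186 = 66088.52.
Deflator = Nominal/Real × 100 = 84489.70/66088.52 × 100 = 127.843.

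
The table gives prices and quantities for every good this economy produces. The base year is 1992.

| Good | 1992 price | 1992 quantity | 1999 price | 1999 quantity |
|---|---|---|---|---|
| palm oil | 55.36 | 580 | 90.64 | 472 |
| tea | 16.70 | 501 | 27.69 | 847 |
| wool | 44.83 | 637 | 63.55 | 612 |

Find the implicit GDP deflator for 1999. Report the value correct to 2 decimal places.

Nominal GDP 1999 = 90.64·472 + 27.69·847 + 63.55·612 = 105128.11.
Real GDP 1999 (at 1992 prices) = 55.36·472 + 16.70·847 + 44.83·612 = 67710.78.
Deflator = Nominal/Real × 100 = 105128.11/67710.78 × 100 = 155.261.

155.26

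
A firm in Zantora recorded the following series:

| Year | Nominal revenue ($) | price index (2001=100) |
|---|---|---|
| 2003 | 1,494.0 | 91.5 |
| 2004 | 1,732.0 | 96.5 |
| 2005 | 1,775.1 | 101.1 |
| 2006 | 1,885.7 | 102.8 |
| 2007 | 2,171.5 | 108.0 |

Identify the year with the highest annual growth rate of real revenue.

2004

2004: real = 1732.0/0.965 = 1794.82; growth vs 2003 (1632.79) = 9.92%.
2005: real = 1775.1/1.011 = 1755.79; growth vs 2004 (1794.82) = -2.17%.
2006: real = 1885.7/1.028 = 1834.34; growth vs 2005 (1755.79) = 4.47%.
2007: real = 2171.5/1.080 = 2010.65; growth vs 2006 (1834.34) = 9.61%.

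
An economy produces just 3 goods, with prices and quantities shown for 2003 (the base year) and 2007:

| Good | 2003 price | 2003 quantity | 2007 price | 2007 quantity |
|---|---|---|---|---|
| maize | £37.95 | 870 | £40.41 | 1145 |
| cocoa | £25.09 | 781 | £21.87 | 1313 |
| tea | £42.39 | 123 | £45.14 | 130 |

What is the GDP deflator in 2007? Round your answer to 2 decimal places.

98.71

Nominal GDP 2007 = 40.41·1145 + 21.87·1313 + 45.14·130 = 80852.96.
Real GDP 2007 (at 2003 prices) = 37.95·1145 + 25.09·1313 + 42.39·130 = 81906.62.
Deflator = Nominal/Real × 100 = 80852.96/81906.62 × 100 = 98.714.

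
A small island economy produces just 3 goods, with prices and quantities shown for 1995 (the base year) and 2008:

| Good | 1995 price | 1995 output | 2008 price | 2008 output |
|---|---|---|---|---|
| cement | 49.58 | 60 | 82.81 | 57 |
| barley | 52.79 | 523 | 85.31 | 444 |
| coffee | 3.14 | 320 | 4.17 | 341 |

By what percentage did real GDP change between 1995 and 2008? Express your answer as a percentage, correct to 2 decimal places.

-13.46%

Real GDP 1995 = Nominal GDP 1995 = 49.58·60 + 52.79·523 + 3.14·320 = 31588.77.
Real GDP 2008 (at 1995 prices) = 49.58·57 + 52.79·444 + 3.14·341 = 27335.56.
Real growth = 27335.56/31588.77 − 1 = -0.1346.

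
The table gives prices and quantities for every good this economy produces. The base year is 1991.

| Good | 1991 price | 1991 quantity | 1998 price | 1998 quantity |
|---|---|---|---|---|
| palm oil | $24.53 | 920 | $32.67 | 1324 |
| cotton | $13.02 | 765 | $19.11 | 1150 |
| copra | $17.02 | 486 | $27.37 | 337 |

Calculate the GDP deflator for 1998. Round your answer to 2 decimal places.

Nominal GDP 1998 = 32.67·1324 + 19.11·1150 + 27.37·337 = 74455.27.
Real GDP 1998 (at 1991 prices) = 24.53·1324 + 13.02·1150 + 17.02·337 = 53186.46.
Deflator = Nominal/Real × 100 = 74455.27/53186.46 × 100 = 139.989.

139.99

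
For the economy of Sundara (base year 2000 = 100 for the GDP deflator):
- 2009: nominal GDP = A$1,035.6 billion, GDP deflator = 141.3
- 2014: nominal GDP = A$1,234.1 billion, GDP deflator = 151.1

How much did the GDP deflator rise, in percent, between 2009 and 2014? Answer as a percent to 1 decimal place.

Price-level change = 151.1 / 141.3 − 1 = 0.0694.

6.9%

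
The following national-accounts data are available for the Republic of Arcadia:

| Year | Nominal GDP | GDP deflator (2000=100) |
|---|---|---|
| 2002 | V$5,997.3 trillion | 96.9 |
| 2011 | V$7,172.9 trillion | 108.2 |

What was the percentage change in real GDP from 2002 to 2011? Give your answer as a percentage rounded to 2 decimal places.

Deflate each year: 2002 → 5997.3/0.969 = 6189.16; 2011 → 7172.9/1.082 = 6629.30.
So real GDP changed by 6629.30/6189.16 − 1 = 0.0711, i.e. 7.11%.

7.11%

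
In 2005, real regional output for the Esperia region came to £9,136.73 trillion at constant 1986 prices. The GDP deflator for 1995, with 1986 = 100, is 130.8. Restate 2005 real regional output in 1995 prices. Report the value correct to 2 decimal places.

Real regional output in 1995 prices = Real regional output in 1986 prices × (P_1995/P_1986) = 9136.73 × 1.308 = 11950.84.

£11,950.84 trillion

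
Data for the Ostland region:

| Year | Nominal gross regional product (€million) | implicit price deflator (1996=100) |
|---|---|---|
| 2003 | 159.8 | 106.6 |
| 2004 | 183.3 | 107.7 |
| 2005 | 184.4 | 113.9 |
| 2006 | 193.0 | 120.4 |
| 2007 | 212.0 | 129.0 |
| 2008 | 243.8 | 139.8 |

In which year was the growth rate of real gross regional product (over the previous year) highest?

2004

2004: real = 183.3/1.077 = 170.19; growth vs 2003 (149.91) = 13.53%.
2005: real = 184.4/1.139 = 161.90; growth vs 2004 (170.19) = -4.87%.
2006: real = 193.0/1.204 = 160.30; growth vs 2005 (161.90) = -0.99%.
2007: real = 212.0/1.290 = 164.34; growth vs 2006 (160.30) = 2.52%.
2008: real = 243.8/1.398 = 174.39; growth vs 2007 (164.34) = 6.12%.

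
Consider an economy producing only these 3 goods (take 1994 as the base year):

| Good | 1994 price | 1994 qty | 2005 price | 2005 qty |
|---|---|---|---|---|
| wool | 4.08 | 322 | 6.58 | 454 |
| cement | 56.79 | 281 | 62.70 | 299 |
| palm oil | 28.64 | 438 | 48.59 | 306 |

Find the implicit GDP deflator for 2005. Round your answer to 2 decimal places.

132.64

Nominal GDP 2005 = 6.58·454 + 62.70·299 + 48.59·306 = 36603.16.
Real GDP 2005 (at 1994 prices) = 4.08·454 + 56.79·299 + 28.64·306 = 27596.37.
Deflator = Nominal/Real × 100 = 36603.16/27596.37 × 100 = 132.638.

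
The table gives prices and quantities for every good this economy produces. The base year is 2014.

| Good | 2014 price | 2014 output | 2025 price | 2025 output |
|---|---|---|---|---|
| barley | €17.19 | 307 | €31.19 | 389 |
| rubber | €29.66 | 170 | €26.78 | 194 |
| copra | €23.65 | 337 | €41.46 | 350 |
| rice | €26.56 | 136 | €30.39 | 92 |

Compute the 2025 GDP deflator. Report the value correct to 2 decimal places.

Nominal GDP 2025 = 31.19·389 + 26.78·194 + 41.46·350 + 30.39·92 = 34635.11.
Real GDP 2025 (at 2014 prices) = 17.19·389 + 29.66·194 + 23.65·350 + 26.56·92 = 23161.97.
Deflator = Nominal/Real × 100 = 34635.11/23161.97 × 100 = 149.534.

149.53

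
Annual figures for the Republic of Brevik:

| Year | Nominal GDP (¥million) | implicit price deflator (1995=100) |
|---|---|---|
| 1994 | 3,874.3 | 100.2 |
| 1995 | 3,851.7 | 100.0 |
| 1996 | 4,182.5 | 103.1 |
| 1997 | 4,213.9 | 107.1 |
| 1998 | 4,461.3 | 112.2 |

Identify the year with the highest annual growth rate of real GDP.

1995: real = 3851.7/1.000 = 3851.70; growth vs 1994 (3866.57) = -0.38%.
1996: real = 4182.5/1.031 = 4056.74; growth vs 1995 (3851.70) = 5.32%.
1997: real = 4213.9/1.071 = 3934.55; growth vs 1996 (4056.74) = -3.01%.
1998: real = 4461.3/1.122 = 3976.20; growth vs 1997 (3934.55) = 1.06%.

1996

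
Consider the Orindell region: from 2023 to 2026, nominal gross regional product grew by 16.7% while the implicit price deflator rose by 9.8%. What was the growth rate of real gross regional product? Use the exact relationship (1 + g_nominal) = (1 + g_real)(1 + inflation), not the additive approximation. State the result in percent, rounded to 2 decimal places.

(1 + g_nom) = (1 + g_real)(1 + π), so g_real = 1.1670 / 1.0980 − 1 = 0.06284.

6.28%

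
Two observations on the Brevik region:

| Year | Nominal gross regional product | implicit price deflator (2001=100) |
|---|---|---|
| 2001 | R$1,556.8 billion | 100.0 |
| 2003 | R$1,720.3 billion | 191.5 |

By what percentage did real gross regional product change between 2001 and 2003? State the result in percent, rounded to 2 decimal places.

-42.30%

Real gross regional product 2001 = 1556.8 / 1.000 = 1556.80.
Real gross regional product 2003 = 1720.3 / 1.915 = 898.33.
Real growth = 898.33 / 1556.80 − 1 = -0.4230.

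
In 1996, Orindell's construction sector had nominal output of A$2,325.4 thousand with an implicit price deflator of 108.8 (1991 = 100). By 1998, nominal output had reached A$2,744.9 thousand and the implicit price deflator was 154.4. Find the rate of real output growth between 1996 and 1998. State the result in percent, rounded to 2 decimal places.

Real output 1996 = 2325.4 / 1.088 = 2137.32.
Real output 1998 = 2744.9 / 1.544 = 1777.78.
Real growth = 1777.78 / 2137.32 − 1 = -0.1682.

-16.82%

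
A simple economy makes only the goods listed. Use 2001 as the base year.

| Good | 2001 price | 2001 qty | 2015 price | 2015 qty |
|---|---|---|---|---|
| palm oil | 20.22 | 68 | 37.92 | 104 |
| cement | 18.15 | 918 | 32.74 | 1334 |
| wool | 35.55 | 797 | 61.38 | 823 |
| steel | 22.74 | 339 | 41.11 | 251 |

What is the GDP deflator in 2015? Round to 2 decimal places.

Nominal GDP 2015 = 37.92·104 + 32.74·1334 + 61.38·823 + 41.11·251 = 108453.19.
Real GDP 2015 (at 2001 prices) = 20.22·104 + 18.15·1334 + 35.55·823 + 22.74·251 = 61280.37.
Deflator = Nominal/Real × 100 = 108453.19/61280.37 × 100 = 176.979.

176.98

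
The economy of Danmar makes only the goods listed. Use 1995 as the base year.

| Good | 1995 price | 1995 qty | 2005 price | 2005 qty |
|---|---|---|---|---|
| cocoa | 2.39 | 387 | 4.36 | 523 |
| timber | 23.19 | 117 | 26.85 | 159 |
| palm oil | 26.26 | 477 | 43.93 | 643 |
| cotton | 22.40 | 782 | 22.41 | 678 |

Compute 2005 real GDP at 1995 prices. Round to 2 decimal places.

Real GDP 2005 = Σ (p_1995 × q_2005) = 2.39·523 + 23.19·159 + 26.26·643 + 22.40·678 = 37009.56.

37009.56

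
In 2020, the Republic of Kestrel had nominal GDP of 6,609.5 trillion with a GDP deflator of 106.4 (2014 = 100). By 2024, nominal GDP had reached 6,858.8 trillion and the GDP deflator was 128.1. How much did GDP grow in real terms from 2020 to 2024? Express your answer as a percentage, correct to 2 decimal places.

-13.81%

Deflate each year: 2020 → 6609.5/1.064 = 6211.94; 2024 → 6858.8/1.281 = 5354.25.
So real GDP changed by 5354.25/6211.94 − 1 = -0.1381, i.e. -13.81%.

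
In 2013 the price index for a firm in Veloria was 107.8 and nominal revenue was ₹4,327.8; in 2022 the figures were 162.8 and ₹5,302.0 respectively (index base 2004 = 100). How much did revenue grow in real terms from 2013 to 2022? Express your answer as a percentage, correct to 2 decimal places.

-18.88%

Deflate each year: 2013 → 4327.8/1.078 = 4014.66; 2022 → 5302.0/1.628 = 3256.76.
So real revenue changed by 3256.76/4014.66 − 1 = -0.1888, i.e. -18.88%.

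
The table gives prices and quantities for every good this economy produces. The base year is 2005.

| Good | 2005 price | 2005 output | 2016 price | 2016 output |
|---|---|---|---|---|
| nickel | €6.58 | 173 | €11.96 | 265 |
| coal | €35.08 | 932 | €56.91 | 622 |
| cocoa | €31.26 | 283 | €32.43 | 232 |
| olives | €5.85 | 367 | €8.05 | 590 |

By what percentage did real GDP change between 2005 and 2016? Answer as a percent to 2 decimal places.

Real GDP 2005 = Nominal GDP 2005 = 6.58·173 + 35.08·932 + 31.26·283 + 5.85·367 = 44826.43.
Real GDP 2016 (at 2005 prices) = 6.58·265 + 35.08·622 + 31.26·232 + 5.85·590 = 34267.28.
Real growth = 34267.28/44826.43 − 1 = -0.2356.

-23.56%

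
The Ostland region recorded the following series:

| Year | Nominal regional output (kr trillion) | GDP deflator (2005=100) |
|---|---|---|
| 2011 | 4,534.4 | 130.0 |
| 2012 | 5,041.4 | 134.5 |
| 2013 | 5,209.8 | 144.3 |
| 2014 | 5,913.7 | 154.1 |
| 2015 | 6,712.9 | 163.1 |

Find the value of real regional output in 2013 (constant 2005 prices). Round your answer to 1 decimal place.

Real regional output 2013 = 5209.8 / 1.443 = 3610.40.

kr 3,610.4 trillion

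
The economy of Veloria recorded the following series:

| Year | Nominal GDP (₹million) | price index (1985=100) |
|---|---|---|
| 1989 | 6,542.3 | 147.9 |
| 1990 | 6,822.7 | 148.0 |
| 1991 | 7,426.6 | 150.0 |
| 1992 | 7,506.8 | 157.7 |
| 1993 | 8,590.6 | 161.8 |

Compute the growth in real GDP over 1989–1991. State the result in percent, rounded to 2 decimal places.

Real GDP 1989 = 6542.3/1.479 = 4423.46.
Real GDP 1991 = 7426.6/1.500 = 4951.07.
Change = 4951.07/4423.46 − 1 = 0.1193.

11.93%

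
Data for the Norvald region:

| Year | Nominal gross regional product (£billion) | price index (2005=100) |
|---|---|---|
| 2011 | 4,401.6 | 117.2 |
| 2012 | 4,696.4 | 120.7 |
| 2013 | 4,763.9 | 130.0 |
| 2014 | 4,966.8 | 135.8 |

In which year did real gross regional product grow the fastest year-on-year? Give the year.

2012

2012: real = 4696.4/1.207 = 3890.97; growth vs 2011 (3755.63) = 3.60%.
2013: real = 4763.9/1.300 = 3664.54; growth vs 2012 (3890.97) = -5.82%.
2014: real = 4966.8/1.358 = 3657.44; growth vs 2013 (3664.54) = -0.19%.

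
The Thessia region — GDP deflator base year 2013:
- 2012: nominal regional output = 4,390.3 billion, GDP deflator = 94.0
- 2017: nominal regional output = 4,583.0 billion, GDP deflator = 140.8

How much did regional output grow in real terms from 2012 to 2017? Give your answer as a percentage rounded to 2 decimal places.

Deflate each year: 2012 → 4390.3/0.940 = 4670.53; 2017 → 4583.0/1.408 = 3254.97.
So real regional output changed by 3254.97/4670.53 − 1 = -0.3031, i.e. -30.31%.

-30.31%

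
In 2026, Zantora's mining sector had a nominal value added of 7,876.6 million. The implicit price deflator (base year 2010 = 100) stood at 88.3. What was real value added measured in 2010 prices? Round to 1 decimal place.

Real value added = Nominal / (implicit price deflator/100) = 7876.6 / 0.883 = 8920.27.

8,920.3 million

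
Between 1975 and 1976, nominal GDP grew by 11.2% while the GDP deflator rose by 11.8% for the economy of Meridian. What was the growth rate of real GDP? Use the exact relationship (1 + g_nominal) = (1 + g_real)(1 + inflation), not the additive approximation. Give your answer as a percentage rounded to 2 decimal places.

(1 + g_nom) = (1 + g_real)(1 + π), so g_real = 1.1120 / 1.1180 − 1 = -0.00537.

-0.54%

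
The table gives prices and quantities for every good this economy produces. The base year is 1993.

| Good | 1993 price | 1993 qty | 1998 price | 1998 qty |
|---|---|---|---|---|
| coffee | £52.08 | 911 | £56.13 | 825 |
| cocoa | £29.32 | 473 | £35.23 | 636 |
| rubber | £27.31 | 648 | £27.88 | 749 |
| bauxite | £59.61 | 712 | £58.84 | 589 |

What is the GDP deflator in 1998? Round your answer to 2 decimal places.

Nominal GDP 1998 = 56.13·825 + 35.23·636 + 27.88·749 + 58.84·589 = 124252.41.
Real GDP 1998 (at 1993 prices) = 52.08·825 + 29.32·636 + 27.31·749 + 59.61·589 = 117179.00.
Deflator = Nominal/Real × 100 = 124252.41/117179.00 × 100 = 106.036.

106.04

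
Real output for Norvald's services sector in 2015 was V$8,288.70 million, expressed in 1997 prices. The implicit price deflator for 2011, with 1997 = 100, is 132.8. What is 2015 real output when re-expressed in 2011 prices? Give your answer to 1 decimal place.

Real output in 2011 prices = Real output in 1997 prices × (P_2011/P_1997) = 8288.70 × 1.328 = 11007.39.

V$11,007.4 million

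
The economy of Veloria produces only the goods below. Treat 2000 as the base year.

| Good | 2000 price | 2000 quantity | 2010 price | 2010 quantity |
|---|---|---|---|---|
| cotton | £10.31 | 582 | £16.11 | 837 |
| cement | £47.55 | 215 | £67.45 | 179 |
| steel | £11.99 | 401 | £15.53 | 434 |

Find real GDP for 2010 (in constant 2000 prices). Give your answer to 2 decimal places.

Real GDP 2010 = Σ (p_2000 × q_2010) = 10.31·837 + 47.55·179 + 11.99·434 = 22344.58.

£22344.58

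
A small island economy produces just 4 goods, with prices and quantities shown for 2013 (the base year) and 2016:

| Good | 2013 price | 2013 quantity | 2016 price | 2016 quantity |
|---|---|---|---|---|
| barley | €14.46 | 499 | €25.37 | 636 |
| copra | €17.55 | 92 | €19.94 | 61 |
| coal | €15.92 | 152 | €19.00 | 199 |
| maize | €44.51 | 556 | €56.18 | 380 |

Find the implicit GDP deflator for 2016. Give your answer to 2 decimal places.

Nominal GDP 2016 = 25.37·636 + 19.94·61 + 19.00·199 + 56.18·380 = 42481.06.
Real GDP 2016 (at 2013 prices) = 14.46·636 + 17.55·61 + 15.92·199 + 44.51·380 = 30348.99.
Deflator = Nominal/Real × 100 = 42481.06/30348.99 × 100 = 139.975.

139.98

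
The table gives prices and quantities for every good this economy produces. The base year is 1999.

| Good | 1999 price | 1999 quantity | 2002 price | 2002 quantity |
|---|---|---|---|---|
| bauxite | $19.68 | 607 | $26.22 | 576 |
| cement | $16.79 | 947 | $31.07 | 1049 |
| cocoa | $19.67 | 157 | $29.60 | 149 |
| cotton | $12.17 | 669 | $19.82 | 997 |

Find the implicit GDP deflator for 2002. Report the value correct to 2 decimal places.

Nominal GDP 2002 = 26.22·576 + 31.07·1049 + 29.60·149 + 19.82·997 = 71866.09.
Real GDP 2002 (at 1999 prices) = 19.68·576 + 16.79·1049 + 19.67·149 + 12.17·997 = 44012.71.
Deflator = Nominal/Real × 100 = 71866.09/44012.71 × 100 = 163.285.

163.28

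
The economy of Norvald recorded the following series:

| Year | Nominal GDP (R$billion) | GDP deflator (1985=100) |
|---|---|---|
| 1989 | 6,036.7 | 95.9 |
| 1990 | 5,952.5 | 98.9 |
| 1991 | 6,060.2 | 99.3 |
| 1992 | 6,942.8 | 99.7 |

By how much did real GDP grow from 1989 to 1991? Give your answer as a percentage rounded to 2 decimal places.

Real GDP 1989 = 6036.7/0.959 = 6294.79.
Real GDP 1991 = 6060.2/0.993 = 6102.92.
Change = 6102.92/6294.79 − 1 = -0.0305.

-3.05%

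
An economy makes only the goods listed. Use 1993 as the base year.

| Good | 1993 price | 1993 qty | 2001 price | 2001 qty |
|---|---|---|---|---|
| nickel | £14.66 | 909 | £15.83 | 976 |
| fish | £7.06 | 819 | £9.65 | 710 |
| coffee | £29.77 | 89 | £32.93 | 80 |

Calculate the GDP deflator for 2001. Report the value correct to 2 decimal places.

Nominal GDP 2001 = 15.83·976 + 9.65·710 + 32.93·80 = 24935.98.
Real GDP 2001 (at 1993 prices) = 14.66·976 + 7.06·710 + 29.77·80 = 21702.36.
Deflator = Nominal/Real × 100 = 24935.98/21702.36 × 100 = 114.900.

114.90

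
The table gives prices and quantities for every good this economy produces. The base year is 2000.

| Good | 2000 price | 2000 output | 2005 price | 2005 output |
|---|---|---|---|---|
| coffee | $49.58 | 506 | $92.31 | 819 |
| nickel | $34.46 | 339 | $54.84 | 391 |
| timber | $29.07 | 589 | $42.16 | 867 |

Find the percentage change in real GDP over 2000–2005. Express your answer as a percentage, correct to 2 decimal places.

Real GDP 2000 = Nominal GDP 2000 = 49.58·506 + 34.46·339 + 29.07·589 = 53891.65.
Real GDP 2005 (at 2000 prices) = 49.58·819 + 34.46·391 + 29.07·867 = 79283.57.
Real growth = 79283.57/53891.65 − 1 = 0.4712.

47.12%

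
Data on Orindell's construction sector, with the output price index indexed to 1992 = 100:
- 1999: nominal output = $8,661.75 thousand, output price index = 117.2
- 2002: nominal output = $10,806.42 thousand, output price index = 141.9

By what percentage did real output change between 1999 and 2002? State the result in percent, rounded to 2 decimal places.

3.04%

Real output 1999 = 8661.75 / 1.172 = 7390.57.
Real output 2002 = 10806.42 / 1.419 = 7615.52.
Real growth = 7615.52 / 7390.57 − 1 = 0.0304.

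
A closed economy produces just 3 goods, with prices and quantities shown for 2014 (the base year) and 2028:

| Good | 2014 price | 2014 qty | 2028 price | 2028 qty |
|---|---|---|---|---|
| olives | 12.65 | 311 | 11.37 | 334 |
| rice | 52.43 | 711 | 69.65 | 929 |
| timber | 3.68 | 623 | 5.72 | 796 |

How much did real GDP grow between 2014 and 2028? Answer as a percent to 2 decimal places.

28.40%

Real GDP 2014 = Nominal GDP 2014 = 12.65·311 + 52.43·711 + 3.68·623 = 43504.52.
Real GDP 2028 (at 2014 prices) = 12.65·334 + 52.43·929 + 3.68·796 = 55861.85.
Real growth = 55861.85/43504.52 − 1 = 0.2840.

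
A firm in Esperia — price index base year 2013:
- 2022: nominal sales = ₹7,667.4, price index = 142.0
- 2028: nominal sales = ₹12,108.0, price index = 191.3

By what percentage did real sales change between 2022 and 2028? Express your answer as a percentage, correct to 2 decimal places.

17.22%

Real sales 2022 = 7667.4 / 1.420 = 5399.58.
Real sales 2028 = 12108.0 / 1.913 = 6329.33.
Real growth = 6329.33 / 5399.58 − 1 = 0.1722.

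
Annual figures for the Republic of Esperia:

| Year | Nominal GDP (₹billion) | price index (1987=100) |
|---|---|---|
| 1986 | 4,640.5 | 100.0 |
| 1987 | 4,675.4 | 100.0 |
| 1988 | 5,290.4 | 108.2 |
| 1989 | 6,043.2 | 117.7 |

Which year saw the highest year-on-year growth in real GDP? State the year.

1989

1987: real = 4675.4/1.000 = 4675.40; growth vs 1986 (4640.50) = 0.75%.
1988: real = 5290.4/1.082 = 4889.46; growth vs 1987 (4675.40) = 4.58%.
1989: real = 6043.2/1.177 = 5134.41; growth vs 1988 (4889.46) = 5.01%.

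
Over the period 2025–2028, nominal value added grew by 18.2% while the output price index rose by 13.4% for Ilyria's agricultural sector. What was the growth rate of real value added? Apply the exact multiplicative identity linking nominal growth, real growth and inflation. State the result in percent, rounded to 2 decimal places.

4.23%

(1 + g_nom) = (1 + g_real)(1 + π), so g_real = 1.1820 / 1.1340 − 1 = 0.04233.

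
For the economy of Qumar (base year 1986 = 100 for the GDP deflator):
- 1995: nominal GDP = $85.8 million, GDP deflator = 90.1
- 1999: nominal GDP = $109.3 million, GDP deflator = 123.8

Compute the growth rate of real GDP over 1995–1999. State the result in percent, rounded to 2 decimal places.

-7.29%

Deflate each year: 1995 → 85.8/0.901 = 95.23; 1999 → 109.3/1.238 = 88.29.
So real GDP changed by 88.29/95.23 − 1 = -0.0729, i.e. -7.29%.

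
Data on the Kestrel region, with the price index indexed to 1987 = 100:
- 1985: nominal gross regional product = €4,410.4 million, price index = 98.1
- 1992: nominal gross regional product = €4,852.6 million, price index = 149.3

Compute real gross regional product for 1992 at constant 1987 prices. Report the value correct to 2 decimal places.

Real gross regional product = Nominal / (price index/100) = 4852.6 / 1.493 = 3250.23.

€3,250.23 million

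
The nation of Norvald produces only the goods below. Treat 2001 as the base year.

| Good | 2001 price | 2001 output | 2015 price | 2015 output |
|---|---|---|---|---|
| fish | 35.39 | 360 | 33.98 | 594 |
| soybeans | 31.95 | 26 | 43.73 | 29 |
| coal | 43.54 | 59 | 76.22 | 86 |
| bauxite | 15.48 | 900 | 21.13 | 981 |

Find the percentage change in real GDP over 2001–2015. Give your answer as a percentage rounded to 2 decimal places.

35.94%

Real GDP 2001 = Nominal GDP 2001 = 35.39·360 + 31.95·26 + 43.54·59 + 15.48·900 = 30071.96.
Real GDP 2015 (at 2001 prices) = 35.39·594 + 31.95·29 + 43.54·86 + 15.48·981 = 40878.53.
Real growth = 40878.53/30071.96 − 1 = 0.3594.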